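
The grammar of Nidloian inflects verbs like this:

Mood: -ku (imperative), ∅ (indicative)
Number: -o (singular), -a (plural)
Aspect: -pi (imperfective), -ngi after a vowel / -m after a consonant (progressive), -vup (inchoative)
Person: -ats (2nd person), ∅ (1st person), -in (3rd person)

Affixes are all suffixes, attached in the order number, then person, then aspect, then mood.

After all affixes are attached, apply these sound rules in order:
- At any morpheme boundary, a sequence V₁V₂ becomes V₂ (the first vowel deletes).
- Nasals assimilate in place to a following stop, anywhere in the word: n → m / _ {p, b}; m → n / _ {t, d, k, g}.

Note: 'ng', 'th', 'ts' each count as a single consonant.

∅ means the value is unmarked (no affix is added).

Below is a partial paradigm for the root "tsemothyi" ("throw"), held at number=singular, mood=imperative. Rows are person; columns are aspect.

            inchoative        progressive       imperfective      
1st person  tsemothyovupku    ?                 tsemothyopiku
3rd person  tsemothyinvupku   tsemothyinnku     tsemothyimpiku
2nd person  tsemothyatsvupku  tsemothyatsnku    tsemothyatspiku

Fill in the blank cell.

Attach number singular -o → tsemothyio.
person = 1st person: zero marking, form stays tsemothyio.
Attach aspect progressive -ngi (after vowel 'o') → tsemothyiongi.
Attach mood imperative -ku → tsemothyiongiku.
Apply vowel deletion: tsemothyiongiku → tsemothyongiku.
Nasal assimilation: no change.

tsemothyongiku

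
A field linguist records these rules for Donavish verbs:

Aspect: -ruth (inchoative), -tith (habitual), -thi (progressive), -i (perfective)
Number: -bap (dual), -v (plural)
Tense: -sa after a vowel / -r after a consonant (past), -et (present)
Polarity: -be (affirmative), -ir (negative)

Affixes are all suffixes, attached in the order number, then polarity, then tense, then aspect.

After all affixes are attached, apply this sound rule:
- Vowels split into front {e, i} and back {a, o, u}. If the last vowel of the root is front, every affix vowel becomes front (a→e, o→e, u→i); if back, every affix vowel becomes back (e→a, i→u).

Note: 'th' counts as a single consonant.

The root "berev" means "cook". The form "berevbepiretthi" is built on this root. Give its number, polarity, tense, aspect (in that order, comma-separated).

dual, negative, present, progressive

Segment: berev-bap-ir-et-thi.
number: -bap → dual.
polarity: -ir → negative.
tense: -et → present.
aspect: -thi → progressive.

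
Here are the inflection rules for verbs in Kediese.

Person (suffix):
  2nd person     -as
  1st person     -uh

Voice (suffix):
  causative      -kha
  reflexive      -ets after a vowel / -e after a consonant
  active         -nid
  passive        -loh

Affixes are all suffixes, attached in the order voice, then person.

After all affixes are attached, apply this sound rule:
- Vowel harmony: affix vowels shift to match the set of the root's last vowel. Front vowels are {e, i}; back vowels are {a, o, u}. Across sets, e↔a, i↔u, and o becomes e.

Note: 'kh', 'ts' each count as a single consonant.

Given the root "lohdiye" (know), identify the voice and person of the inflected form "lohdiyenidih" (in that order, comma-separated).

Segment: lohdiye-nid-uh.
voice: -nid → active.
person: -uh → 1st person.

active, 1st person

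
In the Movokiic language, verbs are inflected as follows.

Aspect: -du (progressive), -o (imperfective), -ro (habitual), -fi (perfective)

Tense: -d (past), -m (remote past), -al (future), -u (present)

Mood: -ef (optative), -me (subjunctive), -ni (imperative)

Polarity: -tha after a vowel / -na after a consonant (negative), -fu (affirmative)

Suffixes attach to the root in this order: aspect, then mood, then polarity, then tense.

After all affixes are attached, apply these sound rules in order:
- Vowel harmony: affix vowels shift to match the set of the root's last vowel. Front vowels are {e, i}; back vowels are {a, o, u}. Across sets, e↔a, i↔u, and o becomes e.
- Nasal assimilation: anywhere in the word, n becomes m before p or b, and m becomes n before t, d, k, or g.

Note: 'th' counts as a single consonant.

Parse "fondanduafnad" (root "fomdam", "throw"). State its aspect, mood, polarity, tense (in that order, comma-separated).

progressive, optative, negative, past

Segment: fomdam-du-ef-na-d.
aspect: -du → progressive.
mood: -ef → optative.
polarity: -tha/na → negative.
tense: -d → past.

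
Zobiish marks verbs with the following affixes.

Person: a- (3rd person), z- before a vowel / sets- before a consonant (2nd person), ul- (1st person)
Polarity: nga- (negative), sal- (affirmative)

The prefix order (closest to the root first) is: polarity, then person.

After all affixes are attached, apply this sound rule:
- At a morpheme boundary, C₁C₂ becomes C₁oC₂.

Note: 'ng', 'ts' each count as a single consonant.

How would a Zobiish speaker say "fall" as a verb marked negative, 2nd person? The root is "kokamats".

Attach polarity negative nga- → ngakokamats.
Attach person 2nd person sets- (before consonant 'ng') → setsngakokamats.
Apply epenthesis: setsngakokamats → setsongakokamats.

setsongakokamats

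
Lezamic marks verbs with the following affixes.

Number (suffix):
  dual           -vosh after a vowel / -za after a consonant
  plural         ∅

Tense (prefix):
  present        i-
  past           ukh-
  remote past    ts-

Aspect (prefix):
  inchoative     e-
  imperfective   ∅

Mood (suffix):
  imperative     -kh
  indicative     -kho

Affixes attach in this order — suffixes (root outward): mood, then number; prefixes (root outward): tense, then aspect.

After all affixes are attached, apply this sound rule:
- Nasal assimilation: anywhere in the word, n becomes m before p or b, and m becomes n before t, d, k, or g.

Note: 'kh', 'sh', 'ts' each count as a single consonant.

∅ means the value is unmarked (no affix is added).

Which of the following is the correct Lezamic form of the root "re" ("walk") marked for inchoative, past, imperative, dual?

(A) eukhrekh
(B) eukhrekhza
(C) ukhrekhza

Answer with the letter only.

Attach tense past ukh- → ukhre.
Attach mood imperative -kh → ukhrekh.
Attach number dual -za (after consonant 'kh') → ukhrekhza.
Attach aspect inchoative e- → eukhrekhza.
Nasal assimilation: no change.
So the correct form is eukhrekhza, option (B).
(C) ukhrekhza is wrong: it uses imperfective instead of inchoative for aspect.
(A) eukhrekh is wrong: it uses plural instead of dual for number.

B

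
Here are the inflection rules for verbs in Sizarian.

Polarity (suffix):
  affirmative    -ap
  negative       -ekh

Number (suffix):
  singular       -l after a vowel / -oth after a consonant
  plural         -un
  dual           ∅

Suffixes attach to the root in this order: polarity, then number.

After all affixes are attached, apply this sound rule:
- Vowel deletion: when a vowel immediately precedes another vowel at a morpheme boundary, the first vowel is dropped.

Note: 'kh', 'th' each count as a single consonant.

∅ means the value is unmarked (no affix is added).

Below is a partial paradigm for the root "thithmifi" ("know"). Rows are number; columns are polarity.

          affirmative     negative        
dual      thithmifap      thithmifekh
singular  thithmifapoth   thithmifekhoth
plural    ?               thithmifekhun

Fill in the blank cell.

thithmifapun

Attach polarity affirmative -ap → thithmifiap.
Attach number plural -un → thithmifiapun.
Apply vowel deletion: thithmifiapun → thithmifapun.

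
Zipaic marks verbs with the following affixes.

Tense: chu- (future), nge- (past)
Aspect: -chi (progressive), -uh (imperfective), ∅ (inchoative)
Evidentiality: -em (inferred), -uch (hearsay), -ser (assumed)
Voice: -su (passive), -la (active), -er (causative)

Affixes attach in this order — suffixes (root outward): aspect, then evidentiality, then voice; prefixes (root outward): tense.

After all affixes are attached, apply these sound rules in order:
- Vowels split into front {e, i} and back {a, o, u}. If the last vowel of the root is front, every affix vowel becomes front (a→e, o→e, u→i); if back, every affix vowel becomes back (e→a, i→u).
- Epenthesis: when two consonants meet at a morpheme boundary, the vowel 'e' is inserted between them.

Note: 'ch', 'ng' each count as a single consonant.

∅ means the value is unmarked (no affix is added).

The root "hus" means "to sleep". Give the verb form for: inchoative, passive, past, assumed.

aspect = inchoative: zero marking, form stays hus.
Attach evidentiality assumed -ser → husser.
Attach tense past nge- → ngehusser.
Attach voice passive -su → ngehussersu.
Apply vowel harmony: ngehussersu → ngahussarsu.
Apply epenthesis: ngahussarsu → ngahusesaresu.

ngahusesaresu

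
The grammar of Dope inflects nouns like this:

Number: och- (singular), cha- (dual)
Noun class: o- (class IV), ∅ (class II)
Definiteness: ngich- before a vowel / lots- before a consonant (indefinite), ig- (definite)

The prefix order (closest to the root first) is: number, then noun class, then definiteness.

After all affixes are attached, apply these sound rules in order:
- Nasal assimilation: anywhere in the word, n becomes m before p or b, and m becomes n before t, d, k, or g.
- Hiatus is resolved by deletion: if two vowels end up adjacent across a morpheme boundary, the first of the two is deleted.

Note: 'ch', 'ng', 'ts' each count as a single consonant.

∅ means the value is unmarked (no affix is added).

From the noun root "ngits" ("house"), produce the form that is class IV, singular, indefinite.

Attach number singular och- → ochngits.
Attach noun class class IV o- → oochngits.
Attach definiteness indefinite ngich- (before vowel 'o') → ngichoochngits.
Nasal assimilation: no change.
Apply vowel deletion: ngichoochngits → ngichochngits.

ngichochngits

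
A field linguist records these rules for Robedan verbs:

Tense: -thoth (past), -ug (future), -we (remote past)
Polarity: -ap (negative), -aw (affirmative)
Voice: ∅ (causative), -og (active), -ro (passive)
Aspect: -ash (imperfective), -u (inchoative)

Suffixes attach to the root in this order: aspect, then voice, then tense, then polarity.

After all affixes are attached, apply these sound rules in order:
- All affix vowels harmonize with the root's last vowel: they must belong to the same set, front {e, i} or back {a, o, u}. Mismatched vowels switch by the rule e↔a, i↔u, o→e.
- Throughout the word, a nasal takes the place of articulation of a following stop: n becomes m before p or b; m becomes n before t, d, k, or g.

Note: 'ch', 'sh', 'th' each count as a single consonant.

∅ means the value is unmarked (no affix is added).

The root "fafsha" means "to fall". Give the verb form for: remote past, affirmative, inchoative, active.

fafshauogwaaw

Attach aspect inchoative -u → fafshau.
Attach voice active -og → fafshauog.
Attach tense remote past -we → fafshauogwe.
Attach polarity affirmative -aw → fafshauogweaw.
Apply vowel harmony: fafshauogweaw → fafshauogwaaw.
Nasal assimilation: no change.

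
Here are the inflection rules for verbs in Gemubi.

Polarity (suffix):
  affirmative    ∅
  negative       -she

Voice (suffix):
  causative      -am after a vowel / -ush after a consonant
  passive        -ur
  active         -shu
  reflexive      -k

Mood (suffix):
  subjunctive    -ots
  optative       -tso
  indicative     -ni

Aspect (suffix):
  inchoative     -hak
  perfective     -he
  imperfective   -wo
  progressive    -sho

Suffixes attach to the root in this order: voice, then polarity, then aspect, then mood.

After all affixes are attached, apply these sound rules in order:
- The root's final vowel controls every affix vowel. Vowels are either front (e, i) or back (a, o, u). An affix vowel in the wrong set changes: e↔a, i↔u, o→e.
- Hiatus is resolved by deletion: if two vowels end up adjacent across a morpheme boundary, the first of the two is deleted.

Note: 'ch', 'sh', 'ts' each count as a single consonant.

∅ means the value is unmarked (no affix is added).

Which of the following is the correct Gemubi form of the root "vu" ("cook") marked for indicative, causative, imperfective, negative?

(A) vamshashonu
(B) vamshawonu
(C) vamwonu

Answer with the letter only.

Attach voice causative -am (after vowel 'u') → vuam.
Attach polarity negative -she → vuamshe.
Attach aspect imperfective -wo → vuamshewo.
Attach mood indicative -ni → vuamshewoni.
Apply vowel harmony: vuamshewoni → vuamshawonu.
Apply vowel deletion: vuamshawonu → vamshawonu.
So the correct form is vamshawonu, option (B).
(A) vamshashonu is wrong: it uses progressive instead of imperfective for aspect.
(C) vamwonu is wrong: it uses affirmative instead of negative for polarity.

B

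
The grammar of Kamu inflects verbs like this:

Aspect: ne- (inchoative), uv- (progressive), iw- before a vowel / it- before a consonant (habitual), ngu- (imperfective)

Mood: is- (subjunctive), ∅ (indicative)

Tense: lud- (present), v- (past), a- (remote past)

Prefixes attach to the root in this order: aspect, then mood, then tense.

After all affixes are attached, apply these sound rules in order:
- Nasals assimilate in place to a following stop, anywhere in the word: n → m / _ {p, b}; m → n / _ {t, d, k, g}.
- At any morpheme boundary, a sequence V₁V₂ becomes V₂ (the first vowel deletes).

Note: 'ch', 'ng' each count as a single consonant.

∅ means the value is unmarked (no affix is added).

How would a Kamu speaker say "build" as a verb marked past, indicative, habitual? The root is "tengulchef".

Attach aspect habitual it- (before consonant 't') → ittengulchef.
mood = indicative: zero marking, form stays ittengulchef.
Attach tense past v- → vittengulchef.
Nasal assimilation: no change.
Vowel deletion: no change.

vittengulchef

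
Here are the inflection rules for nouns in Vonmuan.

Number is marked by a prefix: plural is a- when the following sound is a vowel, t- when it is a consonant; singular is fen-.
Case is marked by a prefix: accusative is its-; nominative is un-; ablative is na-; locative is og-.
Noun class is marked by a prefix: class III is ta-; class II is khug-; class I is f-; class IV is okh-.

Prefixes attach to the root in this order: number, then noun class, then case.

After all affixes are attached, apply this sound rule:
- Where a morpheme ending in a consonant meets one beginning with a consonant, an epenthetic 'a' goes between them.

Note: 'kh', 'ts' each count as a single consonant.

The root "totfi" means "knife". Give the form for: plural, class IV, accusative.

Attach number plural t- (before consonant 't') → ttotfi.
Attach noun class class IV okh- → okhttotfi.
Attach case accusative its- → itsokhttotfi.
Apply epenthesis: itsokhttotfi → itsokhatatotfi.

itsokhatatotfi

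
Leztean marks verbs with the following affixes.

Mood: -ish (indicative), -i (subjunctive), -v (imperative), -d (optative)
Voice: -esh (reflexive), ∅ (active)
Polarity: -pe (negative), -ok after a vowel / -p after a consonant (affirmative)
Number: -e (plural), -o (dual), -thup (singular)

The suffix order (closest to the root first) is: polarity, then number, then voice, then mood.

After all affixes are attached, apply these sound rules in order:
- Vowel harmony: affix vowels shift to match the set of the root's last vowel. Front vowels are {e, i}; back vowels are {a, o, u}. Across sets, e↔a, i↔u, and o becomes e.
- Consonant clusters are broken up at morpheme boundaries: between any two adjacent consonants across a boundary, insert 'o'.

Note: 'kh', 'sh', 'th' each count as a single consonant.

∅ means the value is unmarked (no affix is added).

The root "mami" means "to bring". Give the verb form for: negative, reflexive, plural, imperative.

mamipeeeshov

Attach polarity negative -pe → mamipe.
Attach number plural -e → mamipee.
Attach voice reflexive -esh → mamipeeesh.
Attach mood imperative -v → mamipeeeshv.
Vowel harmony: no change.
Apply epenthesis: mamipeeeshv → mamipeeeshov.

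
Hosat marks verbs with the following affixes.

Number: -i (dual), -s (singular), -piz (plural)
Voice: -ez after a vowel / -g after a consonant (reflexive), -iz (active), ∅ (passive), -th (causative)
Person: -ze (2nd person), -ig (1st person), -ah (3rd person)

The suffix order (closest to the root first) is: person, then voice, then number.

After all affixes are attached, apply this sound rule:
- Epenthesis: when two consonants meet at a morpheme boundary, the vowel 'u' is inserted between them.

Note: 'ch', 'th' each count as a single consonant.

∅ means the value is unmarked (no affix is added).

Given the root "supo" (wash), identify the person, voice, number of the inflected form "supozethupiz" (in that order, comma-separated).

Segment: supo-ze-th-piz.
person: -ze → 2nd person.
voice: -th → causative.
number: -piz → plural.

2nd person, causative, plural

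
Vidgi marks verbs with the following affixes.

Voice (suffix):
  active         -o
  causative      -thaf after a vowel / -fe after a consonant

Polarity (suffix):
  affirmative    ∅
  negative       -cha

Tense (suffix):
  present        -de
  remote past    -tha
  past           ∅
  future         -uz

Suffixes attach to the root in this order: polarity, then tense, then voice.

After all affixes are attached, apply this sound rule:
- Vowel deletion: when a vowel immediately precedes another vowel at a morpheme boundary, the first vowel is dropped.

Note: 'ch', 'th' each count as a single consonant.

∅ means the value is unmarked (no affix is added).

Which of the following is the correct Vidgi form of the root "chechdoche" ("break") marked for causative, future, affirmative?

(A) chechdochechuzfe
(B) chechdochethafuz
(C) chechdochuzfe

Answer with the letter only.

C

polarity = affirmative: zero marking, form stays chechdoche.
Attach tense future -uz → chechdocheuz.
Attach voice causative -fe (after consonant 'z') → chechdocheuzfe.
Apply vowel deletion: chechdocheuzfe → chechdochuzfe.
So the correct form is chechdochuzfe, option (C).
(A) chechdochechuzfe is wrong: it uses negative instead of affirmative for polarity.
(B) chechdochethafuz is wrong: it has the affixes in the wrong order.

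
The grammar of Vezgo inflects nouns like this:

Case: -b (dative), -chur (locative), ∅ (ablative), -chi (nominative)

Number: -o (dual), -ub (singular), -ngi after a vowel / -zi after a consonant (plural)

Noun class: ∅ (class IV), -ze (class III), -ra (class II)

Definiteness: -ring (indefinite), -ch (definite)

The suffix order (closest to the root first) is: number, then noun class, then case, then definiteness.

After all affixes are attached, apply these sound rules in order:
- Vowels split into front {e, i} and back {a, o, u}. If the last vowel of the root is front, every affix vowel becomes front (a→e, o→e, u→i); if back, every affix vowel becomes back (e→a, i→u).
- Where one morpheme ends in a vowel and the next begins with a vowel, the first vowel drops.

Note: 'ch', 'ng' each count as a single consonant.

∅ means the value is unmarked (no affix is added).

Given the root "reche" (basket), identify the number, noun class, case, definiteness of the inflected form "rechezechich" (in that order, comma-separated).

dual, class III, nominative, definite

Segment: reche-o-ze-chi-ch.
number: -o → dual.
noun class: -ze → class III.
case: -chi → nominative.
definiteness: -ch → definite.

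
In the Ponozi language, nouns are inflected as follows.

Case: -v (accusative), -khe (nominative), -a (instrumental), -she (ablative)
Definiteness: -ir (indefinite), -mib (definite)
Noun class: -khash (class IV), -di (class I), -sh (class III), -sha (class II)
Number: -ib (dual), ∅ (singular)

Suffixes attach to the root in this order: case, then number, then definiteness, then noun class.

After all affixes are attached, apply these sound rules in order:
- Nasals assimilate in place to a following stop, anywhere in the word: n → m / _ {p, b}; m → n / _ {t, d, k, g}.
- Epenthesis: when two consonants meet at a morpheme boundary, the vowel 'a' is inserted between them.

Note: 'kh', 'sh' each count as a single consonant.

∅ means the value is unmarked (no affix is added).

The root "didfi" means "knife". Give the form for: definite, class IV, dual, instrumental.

Attach case instrumental -a → didfia.
Attach number dual -ib → didfiaib.
Attach definiteness definite -mib → didfiaibmib.
Attach noun class class IV -khash → didfiaibmibkhash.
Nasal assimilation: no change.
Apply epenthesis: didfiaibmibkhash → didfiaibamibakhash.

didfiaibamibakhash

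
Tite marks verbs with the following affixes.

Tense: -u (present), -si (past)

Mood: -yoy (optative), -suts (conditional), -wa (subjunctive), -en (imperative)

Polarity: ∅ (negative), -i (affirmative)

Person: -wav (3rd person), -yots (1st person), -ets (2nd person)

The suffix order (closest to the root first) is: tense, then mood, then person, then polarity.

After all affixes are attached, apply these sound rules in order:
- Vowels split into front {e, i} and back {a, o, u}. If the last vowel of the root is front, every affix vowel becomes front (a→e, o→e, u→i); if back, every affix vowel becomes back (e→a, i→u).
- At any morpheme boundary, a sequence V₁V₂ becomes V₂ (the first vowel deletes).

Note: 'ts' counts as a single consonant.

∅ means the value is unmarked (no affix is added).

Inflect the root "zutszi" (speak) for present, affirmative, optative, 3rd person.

zutsziyeywevi

Attach tense present -u → zutsziu.
Attach mood optative -yoy → zutsziuyoy.
Attach person 3rd person -wav → zutsziuyoywav.
Attach polarity affirmative -i → zutsziuyoywavi.
Apply vowel harmony: zutsziuyoywavi → zutsziiyeywevi.
Apply vowel deletion: zutsziiyeywevi → zutsziyeywevi.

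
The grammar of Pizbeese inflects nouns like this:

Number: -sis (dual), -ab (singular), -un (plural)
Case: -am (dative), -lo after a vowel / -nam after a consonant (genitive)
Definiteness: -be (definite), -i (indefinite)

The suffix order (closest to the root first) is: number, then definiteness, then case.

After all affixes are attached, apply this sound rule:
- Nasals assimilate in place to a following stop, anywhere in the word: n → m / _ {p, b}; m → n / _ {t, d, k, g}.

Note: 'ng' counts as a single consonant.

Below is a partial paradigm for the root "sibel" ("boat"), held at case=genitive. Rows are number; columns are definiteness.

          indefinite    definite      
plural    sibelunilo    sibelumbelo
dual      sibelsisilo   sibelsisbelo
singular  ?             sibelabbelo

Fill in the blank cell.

Attach number singular -ab → sibelab.
Attach definiteness indefinite -i → sibelabi.
Attach case genitive -lo (after vowel 'i') → sibelabilo.
Nasal assimilation: no change.

sibelabilo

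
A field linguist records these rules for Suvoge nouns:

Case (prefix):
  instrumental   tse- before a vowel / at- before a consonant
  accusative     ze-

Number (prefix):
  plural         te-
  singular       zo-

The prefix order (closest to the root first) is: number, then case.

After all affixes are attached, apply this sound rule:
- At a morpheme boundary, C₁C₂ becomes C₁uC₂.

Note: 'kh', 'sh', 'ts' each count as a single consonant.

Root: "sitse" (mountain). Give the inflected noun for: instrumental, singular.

Attach number singular zo- → zositse.
Attach case instrumental at- (before consonant 'z') → atzositse.
Apply epenthesis: atzositse → atuzositse.

atuzositse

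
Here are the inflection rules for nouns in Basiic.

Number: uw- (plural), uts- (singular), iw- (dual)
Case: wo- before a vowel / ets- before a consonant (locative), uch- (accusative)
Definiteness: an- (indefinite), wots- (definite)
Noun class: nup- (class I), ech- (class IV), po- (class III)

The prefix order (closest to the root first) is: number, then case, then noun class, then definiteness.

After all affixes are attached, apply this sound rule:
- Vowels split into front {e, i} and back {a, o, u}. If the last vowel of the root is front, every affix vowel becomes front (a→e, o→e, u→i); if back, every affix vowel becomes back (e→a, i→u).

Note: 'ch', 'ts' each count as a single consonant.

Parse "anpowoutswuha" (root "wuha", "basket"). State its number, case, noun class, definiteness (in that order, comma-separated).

singular, locative, class III, indefinite

Segment: an-po-wo-uts-wuha.
number: uts- → singular.
case: wo/ets- → locative.
noun class: po- → class III.
definiteness: an- → indefinite.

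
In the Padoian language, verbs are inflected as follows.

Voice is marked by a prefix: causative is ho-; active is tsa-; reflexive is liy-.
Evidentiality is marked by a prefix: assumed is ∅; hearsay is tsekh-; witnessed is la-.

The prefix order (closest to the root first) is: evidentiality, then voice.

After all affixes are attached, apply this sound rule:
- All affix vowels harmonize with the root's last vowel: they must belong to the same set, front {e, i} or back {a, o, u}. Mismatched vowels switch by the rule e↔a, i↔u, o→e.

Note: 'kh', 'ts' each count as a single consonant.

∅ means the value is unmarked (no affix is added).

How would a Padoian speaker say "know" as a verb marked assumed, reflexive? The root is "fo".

evidentiality = assumed: zero marking, form stays fo.
Attach voice reflexive liy- → liyfo.
Apply vowel harmony: liyfo → luyfo.

luyfo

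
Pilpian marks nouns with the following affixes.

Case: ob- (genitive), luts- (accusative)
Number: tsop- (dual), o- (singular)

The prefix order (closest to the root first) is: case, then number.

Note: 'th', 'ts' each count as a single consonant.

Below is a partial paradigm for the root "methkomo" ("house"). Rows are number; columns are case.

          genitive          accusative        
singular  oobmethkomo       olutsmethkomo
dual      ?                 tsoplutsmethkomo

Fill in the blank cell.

Attach case genitive ob- → obmethkomo.
Attach number dual tsop- → tsopobmethkomo.

tsopobmethkomo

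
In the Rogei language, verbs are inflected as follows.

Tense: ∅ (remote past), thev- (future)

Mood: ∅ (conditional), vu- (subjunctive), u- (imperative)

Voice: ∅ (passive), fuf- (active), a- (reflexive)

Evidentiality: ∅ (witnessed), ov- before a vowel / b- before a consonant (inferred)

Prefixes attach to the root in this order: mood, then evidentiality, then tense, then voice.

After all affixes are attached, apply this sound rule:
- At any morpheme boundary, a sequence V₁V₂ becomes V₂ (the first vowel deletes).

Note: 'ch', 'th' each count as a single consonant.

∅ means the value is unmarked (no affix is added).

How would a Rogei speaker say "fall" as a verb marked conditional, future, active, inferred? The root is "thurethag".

mood = conditional: zero marking, form stays thurethag.
Attach evidentiality inferred b- (before consonant 'th') → bthurethag.
Attach tense future thev- → thevbthurethag.
Attach voice active fuf- → fufthevbthurethag.
Vowel deletion: no change.

fufthevbthurethag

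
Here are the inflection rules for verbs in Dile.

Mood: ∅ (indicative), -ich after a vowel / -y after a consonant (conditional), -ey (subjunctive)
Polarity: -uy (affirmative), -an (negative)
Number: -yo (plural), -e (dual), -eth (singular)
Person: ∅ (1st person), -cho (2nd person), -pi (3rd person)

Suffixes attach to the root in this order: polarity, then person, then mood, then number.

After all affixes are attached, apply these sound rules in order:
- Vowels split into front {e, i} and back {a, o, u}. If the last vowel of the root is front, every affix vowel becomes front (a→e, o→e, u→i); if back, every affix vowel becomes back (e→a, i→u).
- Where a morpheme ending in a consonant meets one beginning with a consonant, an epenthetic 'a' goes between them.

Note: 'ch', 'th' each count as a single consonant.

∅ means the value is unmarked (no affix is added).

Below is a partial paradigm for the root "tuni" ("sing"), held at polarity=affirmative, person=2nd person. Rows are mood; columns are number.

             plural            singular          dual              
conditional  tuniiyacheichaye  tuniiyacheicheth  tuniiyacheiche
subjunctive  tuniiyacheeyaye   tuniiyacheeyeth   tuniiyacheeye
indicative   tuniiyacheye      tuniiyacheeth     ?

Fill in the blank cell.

tuniiyachee

Attach polarity affirmative -uy → tuniuy.
Attach person 2nd person -cho → tuniuycho.
mood = indicative: zero marking, form stays tuniuycho.
Attach number dual -e → tuniuychoe.
Apply vowel harmony: tuniuychoe → tuniiychee.
Apply epenthesis: tuniiychee → tuniiyachee.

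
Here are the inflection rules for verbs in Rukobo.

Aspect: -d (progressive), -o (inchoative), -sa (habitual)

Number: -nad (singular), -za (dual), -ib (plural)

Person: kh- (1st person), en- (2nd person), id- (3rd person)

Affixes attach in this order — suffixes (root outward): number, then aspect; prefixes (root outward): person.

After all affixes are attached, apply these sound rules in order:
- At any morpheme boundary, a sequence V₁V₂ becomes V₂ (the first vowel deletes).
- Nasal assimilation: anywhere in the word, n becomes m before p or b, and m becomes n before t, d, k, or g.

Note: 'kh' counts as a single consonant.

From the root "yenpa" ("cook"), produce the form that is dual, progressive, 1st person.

Attach number dual -za → yenpaza.
Attach person 1st person kh- → khyenpaza.
Attach aspect progressive -d → khyenpazad.
Vowel deletion: no change.
Apply nasal assimilation: khyenpazad → khyempazad.

khyempazad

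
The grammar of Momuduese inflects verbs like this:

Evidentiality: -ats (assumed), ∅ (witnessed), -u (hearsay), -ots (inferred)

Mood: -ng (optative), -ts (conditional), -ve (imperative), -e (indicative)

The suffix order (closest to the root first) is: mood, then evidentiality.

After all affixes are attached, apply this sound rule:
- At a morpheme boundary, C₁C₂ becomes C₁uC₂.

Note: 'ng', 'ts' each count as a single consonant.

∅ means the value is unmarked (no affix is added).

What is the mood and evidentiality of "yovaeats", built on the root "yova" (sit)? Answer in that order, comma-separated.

Segment: yova-e-ats.
mood: -e → indicative.
evidentiality: -ats → assumed.

indicative, assumed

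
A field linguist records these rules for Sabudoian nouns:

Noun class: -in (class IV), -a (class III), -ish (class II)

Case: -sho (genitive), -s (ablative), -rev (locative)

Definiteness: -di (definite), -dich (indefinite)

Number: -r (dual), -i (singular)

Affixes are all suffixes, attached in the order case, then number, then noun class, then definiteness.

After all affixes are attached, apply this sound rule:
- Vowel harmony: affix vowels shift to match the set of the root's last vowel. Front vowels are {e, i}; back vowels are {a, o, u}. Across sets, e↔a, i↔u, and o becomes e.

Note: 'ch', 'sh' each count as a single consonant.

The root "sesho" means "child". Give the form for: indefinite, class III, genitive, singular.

Attach case genitive -sho → seshosho.
Attach number singular -i → seshoshoi.
Attach noun class class III -a → seshoshoia.
Attach definiteness indefinite -dich → seshoshoiadich.
Apply vowel harmony: seshoshoiadich → seshoshouaduch.

seshoshouaduch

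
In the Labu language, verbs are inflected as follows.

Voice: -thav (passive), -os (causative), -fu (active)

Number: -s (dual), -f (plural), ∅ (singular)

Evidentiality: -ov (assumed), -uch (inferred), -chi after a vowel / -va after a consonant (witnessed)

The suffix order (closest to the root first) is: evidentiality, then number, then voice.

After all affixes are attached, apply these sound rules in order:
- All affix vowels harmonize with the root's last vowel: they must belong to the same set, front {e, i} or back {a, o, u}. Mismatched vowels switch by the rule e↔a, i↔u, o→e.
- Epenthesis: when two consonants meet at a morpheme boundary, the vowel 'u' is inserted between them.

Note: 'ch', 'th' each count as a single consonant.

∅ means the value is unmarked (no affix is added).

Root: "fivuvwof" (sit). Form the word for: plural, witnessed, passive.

fivuvwofuvafuthav

Attach evidentiality witnessed -va (after consonant 'f') → fivuvwofva.
Attach number plural -f → fivuvwofvaf.
Attach voice passive -thav → fivuvwofvafthav.
Vowel harmony: no change.
Apply epenthesis: fivuvwofvafthav → fivuvwofuvafuthav.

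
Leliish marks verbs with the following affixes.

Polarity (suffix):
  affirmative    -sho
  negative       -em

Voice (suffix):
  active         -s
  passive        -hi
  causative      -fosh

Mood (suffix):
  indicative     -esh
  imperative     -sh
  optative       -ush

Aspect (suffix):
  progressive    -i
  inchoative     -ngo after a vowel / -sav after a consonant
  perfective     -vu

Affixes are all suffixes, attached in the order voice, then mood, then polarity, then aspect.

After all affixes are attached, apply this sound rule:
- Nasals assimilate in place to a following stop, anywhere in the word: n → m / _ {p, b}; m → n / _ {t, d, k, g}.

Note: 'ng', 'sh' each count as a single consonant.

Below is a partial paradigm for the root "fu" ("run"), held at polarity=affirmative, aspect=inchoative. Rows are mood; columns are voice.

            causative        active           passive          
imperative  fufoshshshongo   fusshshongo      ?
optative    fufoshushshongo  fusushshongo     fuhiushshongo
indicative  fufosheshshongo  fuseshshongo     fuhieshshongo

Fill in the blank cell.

Attach voice passive -hi → fuhi.
Attach mood imperative -sh → fuhish.
Attach polarity affirmative -sho → fuhishsho.
Attach aspect inchoative -ngo (after vowel 'o') → fuhishshongo.
Nasal assimilation: no change.

fuhishshongo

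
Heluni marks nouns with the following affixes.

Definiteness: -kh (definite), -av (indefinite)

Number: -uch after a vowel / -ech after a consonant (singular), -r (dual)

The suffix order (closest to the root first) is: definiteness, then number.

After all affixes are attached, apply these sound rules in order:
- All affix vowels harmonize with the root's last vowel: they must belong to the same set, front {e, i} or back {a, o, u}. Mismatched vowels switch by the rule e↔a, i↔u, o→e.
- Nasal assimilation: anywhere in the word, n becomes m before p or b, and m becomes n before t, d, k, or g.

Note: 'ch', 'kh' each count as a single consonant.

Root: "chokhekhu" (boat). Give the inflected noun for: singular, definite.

Attach definiteness definite -kh → chokhekhukh.
Attach number singular -ech (after consonant 'kh') → chokhekhukhech.
Apply vowel harmony: chokhekhukhech → chokhekhukhach.
Nasal assimilation: no change.

chokhekhukhach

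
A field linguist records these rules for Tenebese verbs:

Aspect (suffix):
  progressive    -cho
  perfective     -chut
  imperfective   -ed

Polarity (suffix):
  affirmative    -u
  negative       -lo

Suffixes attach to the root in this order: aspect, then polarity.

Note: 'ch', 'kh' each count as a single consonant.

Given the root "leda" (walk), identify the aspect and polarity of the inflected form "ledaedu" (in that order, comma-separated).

Segment: leda-ed-u.
aspect: -ed → imperfective.
polarity: -u → affirmative.

imperfective, affirmative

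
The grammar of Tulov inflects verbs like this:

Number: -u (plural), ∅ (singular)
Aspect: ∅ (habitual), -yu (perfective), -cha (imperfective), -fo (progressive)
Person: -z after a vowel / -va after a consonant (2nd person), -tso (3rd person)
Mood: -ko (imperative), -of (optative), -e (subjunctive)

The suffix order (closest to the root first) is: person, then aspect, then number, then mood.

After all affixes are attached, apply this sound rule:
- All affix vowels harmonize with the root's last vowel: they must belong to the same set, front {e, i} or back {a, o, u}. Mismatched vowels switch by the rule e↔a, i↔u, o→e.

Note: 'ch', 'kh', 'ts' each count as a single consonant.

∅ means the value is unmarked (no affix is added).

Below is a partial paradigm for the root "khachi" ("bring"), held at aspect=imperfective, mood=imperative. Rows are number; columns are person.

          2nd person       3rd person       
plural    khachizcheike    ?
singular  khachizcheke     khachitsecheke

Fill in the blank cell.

khachitsecheike

Attach person 3rd person -tso → khachitso.
Attach aspect imperfective -cha → khachitsocha.
Attach number plural -u → khachitsochau.
Attach mood imperative -ko → khachitsochauko.
Apply vowel harmony: khachitsochauko → khachitsecheike.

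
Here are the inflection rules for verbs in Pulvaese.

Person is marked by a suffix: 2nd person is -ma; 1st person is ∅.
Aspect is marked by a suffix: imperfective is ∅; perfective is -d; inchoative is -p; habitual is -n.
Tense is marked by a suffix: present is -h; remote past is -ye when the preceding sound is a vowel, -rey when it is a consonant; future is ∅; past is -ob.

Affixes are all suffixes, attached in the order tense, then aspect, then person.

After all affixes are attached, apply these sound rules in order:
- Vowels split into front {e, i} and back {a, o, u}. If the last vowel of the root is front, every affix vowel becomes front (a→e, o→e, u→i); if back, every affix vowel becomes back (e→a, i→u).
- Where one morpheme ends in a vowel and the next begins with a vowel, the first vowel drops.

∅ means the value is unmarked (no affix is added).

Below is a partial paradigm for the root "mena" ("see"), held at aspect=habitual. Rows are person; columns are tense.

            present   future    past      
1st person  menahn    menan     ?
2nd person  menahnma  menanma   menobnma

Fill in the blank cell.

menobn

Attach tense past -ob → menaob.
Attach aspect habitual -n → menaobn.
person = 1st person: zero marking, form stays menaobn.
Vowel harmony: no change.
Apply vowel deletion: menaobn → menobn.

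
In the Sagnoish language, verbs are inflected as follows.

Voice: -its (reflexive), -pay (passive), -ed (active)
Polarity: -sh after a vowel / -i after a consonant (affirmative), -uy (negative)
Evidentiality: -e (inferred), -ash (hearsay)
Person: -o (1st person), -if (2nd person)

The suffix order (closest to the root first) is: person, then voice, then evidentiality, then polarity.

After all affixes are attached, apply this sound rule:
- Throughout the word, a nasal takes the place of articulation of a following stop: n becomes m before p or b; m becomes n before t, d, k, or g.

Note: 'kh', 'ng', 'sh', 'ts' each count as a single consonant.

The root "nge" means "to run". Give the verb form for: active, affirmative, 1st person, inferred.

ngeoedesh

Attach person 1st person -o → ngeo.
Attach voice active -ed → ngeoed.
Attach evidentiality inferred -e → ngeoede.
Attach polarity affirmative -sh (after vowel 'e') → ngeoedesh.
Nasal assimilation: no change.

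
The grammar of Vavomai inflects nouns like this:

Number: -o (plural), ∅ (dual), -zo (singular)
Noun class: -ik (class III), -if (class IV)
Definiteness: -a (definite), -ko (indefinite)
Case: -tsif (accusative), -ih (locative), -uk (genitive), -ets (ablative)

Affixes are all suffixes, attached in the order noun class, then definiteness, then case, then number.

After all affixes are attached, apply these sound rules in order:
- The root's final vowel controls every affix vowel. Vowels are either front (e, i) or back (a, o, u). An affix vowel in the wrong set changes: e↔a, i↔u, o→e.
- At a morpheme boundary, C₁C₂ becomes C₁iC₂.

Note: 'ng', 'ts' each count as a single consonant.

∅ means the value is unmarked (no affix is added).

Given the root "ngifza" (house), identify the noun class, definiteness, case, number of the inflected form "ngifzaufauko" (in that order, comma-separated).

class IV, definite, genitive, plural

Segment: ngifza-if-a-uk-o.
noun class: -if → class IV.
definiteness: -a → definite.
case: -uk → genitive.
number: -o → plural.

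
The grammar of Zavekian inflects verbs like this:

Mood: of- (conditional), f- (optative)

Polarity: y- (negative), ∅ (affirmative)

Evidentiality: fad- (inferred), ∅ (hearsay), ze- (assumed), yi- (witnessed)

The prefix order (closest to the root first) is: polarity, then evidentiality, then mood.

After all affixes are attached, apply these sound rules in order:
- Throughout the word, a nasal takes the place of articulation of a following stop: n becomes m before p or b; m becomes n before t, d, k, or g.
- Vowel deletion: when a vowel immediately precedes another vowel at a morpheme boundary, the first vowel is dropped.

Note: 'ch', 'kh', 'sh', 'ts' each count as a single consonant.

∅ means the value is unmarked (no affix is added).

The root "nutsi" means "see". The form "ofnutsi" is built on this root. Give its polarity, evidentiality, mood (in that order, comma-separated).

affirmative, hearsay, conditional

Segment: of-nutsi.
polarity: ∅ → affirmative.
evidentiality: ∅ → hearsay.
mood: of- → conditional.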